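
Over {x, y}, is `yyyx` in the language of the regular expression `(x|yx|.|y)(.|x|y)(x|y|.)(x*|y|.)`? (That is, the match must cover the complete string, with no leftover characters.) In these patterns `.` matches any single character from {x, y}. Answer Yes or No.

Yes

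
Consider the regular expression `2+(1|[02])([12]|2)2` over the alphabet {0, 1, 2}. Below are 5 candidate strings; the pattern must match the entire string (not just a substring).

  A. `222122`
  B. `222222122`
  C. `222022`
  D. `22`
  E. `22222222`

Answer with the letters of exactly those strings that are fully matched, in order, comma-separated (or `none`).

A. `222122` → match
B. `222222122` → match
C. `222022` → match
D. `22` → no match
E. `22222222` → match

A, B, C, E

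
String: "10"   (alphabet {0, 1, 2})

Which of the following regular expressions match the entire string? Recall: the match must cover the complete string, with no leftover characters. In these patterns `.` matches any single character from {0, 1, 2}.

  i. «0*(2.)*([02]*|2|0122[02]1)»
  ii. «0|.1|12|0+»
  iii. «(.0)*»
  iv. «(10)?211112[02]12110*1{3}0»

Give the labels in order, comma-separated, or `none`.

iii

i → no match
ii → no match
iii → match
iv → no match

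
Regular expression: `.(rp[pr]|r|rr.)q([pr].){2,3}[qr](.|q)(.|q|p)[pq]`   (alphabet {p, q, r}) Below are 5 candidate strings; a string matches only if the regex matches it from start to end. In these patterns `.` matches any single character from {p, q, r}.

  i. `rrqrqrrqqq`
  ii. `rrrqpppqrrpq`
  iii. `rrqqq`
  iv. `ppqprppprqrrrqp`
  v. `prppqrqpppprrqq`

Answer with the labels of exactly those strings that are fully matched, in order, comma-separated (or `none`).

i → no match
ii → no match
iii → no match
iv → no match
v → match

v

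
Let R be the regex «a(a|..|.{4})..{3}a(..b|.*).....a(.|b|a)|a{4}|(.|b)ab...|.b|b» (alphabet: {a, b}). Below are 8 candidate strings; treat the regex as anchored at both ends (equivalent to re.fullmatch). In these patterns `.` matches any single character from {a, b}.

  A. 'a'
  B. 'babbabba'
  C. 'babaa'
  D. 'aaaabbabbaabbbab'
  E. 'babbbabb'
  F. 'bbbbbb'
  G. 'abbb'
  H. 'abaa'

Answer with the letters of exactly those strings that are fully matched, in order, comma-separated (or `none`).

D

A → no match
B → no match
C → no match
D → match
E → no match
F → no match
G → no match
H → no match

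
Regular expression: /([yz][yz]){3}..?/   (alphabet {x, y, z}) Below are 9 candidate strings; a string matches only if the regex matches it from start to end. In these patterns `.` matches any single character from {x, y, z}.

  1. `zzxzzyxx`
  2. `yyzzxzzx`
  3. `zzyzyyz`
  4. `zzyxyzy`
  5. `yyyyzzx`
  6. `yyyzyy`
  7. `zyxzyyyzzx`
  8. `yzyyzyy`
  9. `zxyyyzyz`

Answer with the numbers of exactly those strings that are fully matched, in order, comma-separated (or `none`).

3, 5, 8

1 → no match
2 → no match
3 → match
4 → no match
5 → match
6 → no match
7 → no match
8 → match
9 → no match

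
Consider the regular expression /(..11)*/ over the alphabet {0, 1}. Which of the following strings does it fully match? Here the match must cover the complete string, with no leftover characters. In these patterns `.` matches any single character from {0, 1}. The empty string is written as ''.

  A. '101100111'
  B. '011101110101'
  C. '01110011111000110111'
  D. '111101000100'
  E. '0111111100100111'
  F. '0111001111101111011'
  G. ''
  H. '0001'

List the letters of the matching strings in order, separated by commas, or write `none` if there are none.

G

A → no match
B → no match
C → no match
D → no match
E → no match
F → no match
G → match
H → no match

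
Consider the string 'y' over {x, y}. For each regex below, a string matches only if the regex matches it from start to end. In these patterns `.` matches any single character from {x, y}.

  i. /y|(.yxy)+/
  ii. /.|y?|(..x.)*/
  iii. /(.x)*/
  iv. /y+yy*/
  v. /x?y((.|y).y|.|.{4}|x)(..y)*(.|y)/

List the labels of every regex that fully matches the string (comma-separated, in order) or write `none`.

i, ii

i → match
ii → match
iii → no match
iv → no match
v → no match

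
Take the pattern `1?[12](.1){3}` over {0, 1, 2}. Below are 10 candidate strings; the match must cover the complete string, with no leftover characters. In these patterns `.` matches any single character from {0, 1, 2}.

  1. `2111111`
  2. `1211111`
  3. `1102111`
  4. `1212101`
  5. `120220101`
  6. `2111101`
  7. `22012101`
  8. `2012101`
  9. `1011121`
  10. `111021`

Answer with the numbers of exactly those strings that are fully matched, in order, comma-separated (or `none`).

1, 2, 4, 6, 8, 9

1 → match
2 → match
3 → no match
4 → match
5 → no match
6 → match
7 → no match
8 → match
9 → match
10 → no match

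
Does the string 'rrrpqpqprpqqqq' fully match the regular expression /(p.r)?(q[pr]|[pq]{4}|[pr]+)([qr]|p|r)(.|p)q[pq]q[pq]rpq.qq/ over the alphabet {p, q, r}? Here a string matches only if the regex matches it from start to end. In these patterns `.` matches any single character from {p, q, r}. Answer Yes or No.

Yes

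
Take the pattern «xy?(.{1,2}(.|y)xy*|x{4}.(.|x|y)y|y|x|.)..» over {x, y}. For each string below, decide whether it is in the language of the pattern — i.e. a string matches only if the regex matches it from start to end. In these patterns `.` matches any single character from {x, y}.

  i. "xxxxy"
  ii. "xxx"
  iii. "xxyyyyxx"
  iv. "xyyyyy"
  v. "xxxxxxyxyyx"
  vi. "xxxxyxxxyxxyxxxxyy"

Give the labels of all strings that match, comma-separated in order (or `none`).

none

i → no match
ii → no match
iii → no match
iv → no match
v → no match
vi → no match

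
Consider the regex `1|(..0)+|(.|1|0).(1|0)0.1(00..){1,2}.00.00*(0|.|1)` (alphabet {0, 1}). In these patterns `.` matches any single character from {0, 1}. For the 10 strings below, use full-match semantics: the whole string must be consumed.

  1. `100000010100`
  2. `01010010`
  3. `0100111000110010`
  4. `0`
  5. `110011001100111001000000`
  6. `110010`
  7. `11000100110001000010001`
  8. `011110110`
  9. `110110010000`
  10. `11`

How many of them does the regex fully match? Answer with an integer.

1 → match
2 → no match
3 → no match
4 → no match
5 → match
6 → match
7 → no match
8 → no match
9 → match
10 → no match
Total matched: 4

4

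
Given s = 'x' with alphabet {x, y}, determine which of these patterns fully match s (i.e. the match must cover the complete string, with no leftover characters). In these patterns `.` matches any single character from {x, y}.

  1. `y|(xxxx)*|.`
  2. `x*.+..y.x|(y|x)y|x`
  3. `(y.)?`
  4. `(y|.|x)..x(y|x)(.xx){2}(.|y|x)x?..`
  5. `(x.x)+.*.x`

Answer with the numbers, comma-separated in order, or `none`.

1, 2

1 → match
2 → match
3 → no match
4 → no match
5 → no match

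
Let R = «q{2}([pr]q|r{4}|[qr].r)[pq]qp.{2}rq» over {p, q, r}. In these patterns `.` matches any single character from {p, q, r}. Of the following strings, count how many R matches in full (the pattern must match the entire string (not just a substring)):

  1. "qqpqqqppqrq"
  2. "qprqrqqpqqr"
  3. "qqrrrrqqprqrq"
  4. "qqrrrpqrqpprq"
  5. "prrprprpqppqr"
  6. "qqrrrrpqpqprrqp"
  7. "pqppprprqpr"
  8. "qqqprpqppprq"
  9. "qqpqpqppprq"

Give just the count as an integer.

1 → match
2 → no match — must end with "rq"
3 → match
4 → no match
5 → no match — must start with "q"
6 → no match — must end with "rq"
7 → no match — must start with "q"
8 → match
9 → match
Total matched: 4

4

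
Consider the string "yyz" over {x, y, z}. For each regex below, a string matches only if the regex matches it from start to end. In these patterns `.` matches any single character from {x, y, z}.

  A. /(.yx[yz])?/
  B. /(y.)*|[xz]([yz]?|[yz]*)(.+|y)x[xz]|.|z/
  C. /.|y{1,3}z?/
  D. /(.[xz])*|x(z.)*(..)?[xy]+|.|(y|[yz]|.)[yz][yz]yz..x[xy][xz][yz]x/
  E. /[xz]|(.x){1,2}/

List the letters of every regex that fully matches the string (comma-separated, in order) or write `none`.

A → no match
B → no match
C → match
D → no match
E → no match

C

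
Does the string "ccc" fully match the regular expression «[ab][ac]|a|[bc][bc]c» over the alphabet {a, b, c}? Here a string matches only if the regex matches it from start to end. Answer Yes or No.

Yes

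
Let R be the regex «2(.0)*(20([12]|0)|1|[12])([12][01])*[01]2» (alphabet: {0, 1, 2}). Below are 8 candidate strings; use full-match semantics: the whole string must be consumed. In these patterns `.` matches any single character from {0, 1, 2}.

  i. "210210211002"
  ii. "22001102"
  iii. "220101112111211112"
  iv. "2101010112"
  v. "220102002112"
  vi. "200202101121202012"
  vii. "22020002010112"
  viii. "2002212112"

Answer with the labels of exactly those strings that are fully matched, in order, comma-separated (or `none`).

i → match
ii → match
iii → match
iv → match
v → match
vi → match
vii → match
viii → match

i, ii, iii, iv, v, vi, vii, viii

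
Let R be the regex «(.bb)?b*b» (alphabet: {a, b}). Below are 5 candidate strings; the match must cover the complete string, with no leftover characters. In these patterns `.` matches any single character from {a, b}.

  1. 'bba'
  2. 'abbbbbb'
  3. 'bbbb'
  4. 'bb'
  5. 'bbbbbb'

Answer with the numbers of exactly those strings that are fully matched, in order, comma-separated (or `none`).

1 → no match — must end with 'b'
2 → match
3 → match
4 → match
5 → match

2, 3, 4, 5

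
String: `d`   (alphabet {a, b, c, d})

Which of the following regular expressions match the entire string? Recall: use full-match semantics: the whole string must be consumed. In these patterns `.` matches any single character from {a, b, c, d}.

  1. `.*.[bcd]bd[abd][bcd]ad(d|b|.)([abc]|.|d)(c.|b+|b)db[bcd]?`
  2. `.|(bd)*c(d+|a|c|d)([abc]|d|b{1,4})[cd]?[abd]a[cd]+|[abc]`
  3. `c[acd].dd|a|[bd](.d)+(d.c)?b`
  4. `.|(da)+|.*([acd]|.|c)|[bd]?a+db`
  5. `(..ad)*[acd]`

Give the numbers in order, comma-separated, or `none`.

2, 4, 5

1 → no match
2 → match
3 → no match
4 → match
5 → match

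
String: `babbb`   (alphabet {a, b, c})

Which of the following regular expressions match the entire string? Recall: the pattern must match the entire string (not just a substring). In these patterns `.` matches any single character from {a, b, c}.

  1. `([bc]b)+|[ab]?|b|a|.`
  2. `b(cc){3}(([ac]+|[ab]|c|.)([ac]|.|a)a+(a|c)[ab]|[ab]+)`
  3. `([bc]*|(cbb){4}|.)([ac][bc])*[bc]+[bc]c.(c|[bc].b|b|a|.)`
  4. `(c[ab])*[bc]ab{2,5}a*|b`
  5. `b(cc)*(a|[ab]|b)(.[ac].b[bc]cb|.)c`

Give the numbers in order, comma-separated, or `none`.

4

1 → no match
2 → no match — must start with `bcc`
3 → no match
4 → match
5 → no match — must end with `c`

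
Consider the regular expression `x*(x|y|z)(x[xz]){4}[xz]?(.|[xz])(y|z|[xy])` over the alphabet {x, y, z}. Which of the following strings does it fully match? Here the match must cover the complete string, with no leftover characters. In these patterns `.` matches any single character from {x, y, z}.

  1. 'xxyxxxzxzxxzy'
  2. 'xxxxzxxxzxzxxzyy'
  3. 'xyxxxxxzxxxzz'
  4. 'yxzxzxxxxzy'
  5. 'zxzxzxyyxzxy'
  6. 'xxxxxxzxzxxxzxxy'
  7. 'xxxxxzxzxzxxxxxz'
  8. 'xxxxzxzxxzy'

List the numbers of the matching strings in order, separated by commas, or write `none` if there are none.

1 → match
2 → match
3 → match
4 → match
5 → no match
6 → match
7 → match
8 → match

1, 2, 3, 4, 6, 7, 8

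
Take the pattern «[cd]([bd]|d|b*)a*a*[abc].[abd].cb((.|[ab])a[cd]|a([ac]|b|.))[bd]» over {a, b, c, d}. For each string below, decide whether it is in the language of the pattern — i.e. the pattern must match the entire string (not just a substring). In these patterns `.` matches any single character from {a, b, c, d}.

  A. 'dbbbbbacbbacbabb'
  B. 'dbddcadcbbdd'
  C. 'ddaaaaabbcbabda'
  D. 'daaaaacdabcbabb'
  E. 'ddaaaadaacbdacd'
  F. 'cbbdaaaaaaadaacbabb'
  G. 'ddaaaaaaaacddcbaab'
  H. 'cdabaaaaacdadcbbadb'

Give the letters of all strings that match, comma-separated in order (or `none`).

A → match
B → no match
C → no match
D → match
E → match
F → no match
G → match
H → no match

A, D, E, G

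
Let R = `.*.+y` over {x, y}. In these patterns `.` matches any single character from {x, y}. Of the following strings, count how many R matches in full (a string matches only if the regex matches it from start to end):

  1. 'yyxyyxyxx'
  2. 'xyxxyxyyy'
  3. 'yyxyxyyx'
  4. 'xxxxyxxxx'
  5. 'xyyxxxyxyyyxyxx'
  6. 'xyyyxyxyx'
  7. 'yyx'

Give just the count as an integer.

1. 'yyxyyxyxx' → no match — must end with 'y'
2. 'xyxxyxyyy' → match
3. 'yyxyxyyx' → no match — must end with 'y'
4. 'xxxxyxxxx' → no match — must end with 'y'
5 → no match — must end with 'y'
6. 'xyyyxyxyx' → no match — must end with 'y'
7. 'yyx' → no match — must end with 'y'
Total matched: 1

1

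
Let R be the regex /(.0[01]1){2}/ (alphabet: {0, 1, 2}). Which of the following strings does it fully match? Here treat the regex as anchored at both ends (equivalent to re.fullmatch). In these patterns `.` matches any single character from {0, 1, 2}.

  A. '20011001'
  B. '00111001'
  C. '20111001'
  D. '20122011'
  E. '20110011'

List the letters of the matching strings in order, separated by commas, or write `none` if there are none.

A → match
B → match
C → match
D → no match
E → match

A, B, C, E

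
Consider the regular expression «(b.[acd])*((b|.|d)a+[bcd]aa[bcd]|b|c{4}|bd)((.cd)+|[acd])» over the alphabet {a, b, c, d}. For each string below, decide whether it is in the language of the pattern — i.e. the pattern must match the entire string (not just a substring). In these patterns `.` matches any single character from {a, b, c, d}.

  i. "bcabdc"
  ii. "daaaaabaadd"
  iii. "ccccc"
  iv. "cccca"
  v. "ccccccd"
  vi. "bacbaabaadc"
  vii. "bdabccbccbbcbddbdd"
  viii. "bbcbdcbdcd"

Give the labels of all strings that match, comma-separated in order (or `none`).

i → match
ii → match
iii → match
iv → match
v → match
vi → match
vii → match
viii → match

i, ii, iii, iv, v, vi, vii, viii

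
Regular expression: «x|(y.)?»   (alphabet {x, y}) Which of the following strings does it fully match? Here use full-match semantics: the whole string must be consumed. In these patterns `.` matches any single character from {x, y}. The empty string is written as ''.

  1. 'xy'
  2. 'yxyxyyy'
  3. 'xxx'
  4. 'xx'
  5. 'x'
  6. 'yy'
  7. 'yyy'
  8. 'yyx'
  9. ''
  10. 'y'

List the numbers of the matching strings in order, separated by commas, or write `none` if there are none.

1 → no match
2 → no match
3 → no match
4 → no match
5 → match
6 → match
7 → no match
8 → no match
9 → match
10 → no match

5, 6, 9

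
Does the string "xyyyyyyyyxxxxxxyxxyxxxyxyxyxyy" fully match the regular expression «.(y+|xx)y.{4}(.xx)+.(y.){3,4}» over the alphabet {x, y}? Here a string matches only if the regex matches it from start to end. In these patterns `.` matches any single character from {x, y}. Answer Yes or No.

Yes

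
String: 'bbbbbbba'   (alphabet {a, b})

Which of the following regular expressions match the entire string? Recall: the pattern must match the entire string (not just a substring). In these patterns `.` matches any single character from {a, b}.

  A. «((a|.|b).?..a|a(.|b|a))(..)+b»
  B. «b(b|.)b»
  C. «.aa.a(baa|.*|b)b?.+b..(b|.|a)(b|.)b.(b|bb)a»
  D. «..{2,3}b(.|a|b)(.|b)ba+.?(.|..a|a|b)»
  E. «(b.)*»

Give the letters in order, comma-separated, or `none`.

A → no match — must end with 'b'
B → no match — must end with 'b'
C → no match
D → no match
E → match

E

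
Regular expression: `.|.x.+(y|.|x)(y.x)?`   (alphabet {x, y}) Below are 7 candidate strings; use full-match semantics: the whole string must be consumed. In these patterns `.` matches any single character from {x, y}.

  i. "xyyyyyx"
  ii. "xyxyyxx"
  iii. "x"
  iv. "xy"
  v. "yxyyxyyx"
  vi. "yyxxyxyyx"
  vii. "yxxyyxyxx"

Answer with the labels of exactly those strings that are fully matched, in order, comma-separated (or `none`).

iii, v, vii

i → no match
ii → no match
iii → match
iv → no match
v → match
vi → no match
vii → match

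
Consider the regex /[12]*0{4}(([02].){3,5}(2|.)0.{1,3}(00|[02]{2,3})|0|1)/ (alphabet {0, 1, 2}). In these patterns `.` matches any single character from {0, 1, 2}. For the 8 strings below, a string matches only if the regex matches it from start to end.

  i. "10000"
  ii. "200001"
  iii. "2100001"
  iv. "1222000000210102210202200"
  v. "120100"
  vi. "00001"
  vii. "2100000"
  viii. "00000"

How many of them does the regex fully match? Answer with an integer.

i → no match
ii → match
iii → match
iv → no match
v → no match
vi → match
vii → match
viii → match
Total matched: 5

5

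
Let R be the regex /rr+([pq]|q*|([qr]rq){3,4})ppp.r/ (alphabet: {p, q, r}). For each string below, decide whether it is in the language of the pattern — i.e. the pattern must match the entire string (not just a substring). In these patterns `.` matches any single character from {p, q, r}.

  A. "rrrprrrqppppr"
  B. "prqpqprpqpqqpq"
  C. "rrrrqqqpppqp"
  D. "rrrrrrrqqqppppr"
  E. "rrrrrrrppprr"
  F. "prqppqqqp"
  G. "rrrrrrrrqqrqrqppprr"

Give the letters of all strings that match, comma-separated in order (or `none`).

A → no match
B → no match — must start with "rr"
C. "rrrrqqqpppqp" → no match — must end with "r"
D → match
E. "rrrrrrrppprr" → match
F. "prqppqqqp" → no match — must start with "rr"
G → no match

D, E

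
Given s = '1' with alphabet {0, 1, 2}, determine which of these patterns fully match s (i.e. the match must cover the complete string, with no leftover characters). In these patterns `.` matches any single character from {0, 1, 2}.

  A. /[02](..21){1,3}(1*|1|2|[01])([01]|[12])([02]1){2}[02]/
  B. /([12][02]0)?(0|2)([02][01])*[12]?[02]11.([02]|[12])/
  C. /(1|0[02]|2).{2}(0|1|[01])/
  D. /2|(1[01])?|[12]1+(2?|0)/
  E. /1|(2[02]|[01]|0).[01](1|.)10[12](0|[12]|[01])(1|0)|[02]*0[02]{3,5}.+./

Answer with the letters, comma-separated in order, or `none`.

E

A → no match
B → no match
C → no match
D → no match
E → match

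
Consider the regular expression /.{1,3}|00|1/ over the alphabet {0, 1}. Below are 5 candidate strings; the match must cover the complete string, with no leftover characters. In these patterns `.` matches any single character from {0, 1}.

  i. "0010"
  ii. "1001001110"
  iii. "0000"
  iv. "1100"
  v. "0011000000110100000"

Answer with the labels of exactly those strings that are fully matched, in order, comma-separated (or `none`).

i → no match
ii → no match
iii → no match
iv → no match
v → no match

none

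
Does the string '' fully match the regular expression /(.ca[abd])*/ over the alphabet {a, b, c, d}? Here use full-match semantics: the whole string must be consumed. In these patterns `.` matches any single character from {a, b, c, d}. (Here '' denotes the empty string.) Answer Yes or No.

Yes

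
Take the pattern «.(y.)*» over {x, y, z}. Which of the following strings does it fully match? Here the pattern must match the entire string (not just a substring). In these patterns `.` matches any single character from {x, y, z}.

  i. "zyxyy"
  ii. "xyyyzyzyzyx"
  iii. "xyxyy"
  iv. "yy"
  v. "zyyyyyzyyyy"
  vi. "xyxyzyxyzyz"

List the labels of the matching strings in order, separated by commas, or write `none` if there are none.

i → match
ii → match
iii → match
iv → no match
v → match
vi → match

i, ii, iii, v, vi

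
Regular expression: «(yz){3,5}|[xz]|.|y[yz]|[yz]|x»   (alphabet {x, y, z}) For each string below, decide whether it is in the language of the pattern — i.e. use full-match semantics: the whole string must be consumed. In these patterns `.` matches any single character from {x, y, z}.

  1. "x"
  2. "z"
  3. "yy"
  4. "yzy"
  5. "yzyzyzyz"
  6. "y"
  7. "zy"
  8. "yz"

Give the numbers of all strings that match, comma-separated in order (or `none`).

1, 2, 3, 5, 6, 8

1 → match
2 → match
3 → match
4 → no match
5 → match
6 → match
7 → no match
8 → match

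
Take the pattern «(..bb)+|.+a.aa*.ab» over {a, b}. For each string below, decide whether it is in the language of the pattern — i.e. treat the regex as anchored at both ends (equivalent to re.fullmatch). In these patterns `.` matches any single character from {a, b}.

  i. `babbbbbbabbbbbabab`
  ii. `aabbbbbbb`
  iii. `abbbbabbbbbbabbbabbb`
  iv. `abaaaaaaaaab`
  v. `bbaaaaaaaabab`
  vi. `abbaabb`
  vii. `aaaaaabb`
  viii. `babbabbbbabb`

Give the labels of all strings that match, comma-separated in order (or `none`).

i → no match
ii → no match
iii → match
iv → match
v → match
vi → no match
vii → no match
viii → match

iii, iv, v, viii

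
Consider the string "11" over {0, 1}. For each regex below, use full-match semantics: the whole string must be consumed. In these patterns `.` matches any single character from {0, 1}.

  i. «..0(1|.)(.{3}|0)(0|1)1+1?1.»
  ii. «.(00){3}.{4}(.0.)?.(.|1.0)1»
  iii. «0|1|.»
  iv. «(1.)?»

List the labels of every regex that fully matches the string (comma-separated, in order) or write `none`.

i → no match
ii → no match
iii → no match
iv → match

iv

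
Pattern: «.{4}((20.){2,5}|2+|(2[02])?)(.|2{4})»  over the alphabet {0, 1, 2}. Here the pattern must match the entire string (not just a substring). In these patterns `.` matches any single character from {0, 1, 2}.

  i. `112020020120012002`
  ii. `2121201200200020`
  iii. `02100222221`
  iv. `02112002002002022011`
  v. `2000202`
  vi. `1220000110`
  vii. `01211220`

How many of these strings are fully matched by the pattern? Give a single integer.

2

i → no match
ii → no match
iii → no match
iv → match
v → match
vi → no match
vii → no match
Total matched: 2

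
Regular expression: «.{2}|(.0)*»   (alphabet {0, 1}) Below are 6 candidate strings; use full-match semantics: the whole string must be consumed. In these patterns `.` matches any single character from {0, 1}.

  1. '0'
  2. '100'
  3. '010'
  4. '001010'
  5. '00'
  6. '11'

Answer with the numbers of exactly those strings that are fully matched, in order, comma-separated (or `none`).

4, 5, 6

1 → no match
2 → no match
3 → no match
4 → match
5 → match
6 → match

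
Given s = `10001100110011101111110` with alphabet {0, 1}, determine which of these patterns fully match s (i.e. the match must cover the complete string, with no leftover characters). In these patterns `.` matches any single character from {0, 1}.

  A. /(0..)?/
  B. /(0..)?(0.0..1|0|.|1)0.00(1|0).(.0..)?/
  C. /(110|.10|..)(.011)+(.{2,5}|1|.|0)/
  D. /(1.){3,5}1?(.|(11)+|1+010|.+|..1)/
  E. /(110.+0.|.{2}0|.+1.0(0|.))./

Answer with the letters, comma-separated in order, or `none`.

A → no match
B → no match
C → match
D → no match
E → no match

C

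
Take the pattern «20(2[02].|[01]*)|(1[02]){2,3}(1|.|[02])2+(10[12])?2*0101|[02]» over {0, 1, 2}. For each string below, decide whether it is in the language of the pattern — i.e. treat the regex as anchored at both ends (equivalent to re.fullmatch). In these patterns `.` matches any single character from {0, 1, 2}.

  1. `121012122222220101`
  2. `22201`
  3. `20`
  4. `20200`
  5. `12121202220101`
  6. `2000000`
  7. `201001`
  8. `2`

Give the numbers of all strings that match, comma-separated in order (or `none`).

1 → match
2. `22201` → no match
3. `20` → match
4. `20200` → match
5 → match
6. `2000000` → match
7. `201001` → match
8. `2` → match

1, 3, 4, 5, 6, 7, 8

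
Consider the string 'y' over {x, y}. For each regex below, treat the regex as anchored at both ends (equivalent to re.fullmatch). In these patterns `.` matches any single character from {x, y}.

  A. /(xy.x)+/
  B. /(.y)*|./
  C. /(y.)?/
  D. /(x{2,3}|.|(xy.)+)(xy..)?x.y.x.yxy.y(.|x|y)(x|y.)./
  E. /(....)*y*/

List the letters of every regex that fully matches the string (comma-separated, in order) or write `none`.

B, E

A → no match — must start with 'xy'
B → match
C → no match
D → no match
E → match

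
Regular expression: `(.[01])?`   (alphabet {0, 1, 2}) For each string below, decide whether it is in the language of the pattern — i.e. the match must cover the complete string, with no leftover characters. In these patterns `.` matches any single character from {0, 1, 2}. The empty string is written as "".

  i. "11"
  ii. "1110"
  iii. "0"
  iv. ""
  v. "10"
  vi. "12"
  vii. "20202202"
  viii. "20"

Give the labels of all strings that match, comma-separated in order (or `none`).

i, iv, v, viii

i → match
ii → no match
iii → no match
iv → match
v → match
vi → no match
vii → no match
viii → match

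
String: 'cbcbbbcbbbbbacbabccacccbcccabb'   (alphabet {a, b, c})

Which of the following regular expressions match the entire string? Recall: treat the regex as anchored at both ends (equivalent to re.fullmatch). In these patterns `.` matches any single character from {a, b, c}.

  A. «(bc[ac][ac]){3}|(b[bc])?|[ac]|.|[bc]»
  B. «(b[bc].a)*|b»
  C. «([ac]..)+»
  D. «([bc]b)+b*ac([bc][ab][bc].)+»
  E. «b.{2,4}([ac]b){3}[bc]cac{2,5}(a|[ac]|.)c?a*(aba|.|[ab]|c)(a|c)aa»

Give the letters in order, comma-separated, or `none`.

A → no match
B → no match
C → no match
D → match
E → no match — must start with 'b'

D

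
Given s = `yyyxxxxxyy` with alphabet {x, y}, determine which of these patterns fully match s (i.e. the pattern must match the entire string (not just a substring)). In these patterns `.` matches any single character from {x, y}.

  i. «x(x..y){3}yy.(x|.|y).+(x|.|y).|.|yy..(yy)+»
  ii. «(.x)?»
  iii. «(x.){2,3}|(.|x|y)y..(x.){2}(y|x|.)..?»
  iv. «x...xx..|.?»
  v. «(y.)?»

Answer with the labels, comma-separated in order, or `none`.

i → no match
ii → no match
iii → match
iv → no match
v → no match

iii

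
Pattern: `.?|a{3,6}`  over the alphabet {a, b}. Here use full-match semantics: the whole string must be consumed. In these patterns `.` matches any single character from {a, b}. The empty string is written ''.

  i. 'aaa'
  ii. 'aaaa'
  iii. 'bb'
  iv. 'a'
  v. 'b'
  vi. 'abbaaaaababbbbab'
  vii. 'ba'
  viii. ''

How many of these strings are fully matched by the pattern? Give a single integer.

i → match
ii → match
iii → no match
iv → match
v → match
vi → no match
vii → no match
viii → match
Total matched: 5

5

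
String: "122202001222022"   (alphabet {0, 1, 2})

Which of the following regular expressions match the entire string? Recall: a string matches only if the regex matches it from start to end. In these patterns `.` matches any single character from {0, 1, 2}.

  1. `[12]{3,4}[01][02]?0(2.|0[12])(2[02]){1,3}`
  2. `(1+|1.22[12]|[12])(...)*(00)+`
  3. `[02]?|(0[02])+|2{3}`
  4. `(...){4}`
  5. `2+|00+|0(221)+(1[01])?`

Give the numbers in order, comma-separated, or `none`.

1 → match
2 → no match — must end with "00"
3 → no match
4 → no match
5 → no match

1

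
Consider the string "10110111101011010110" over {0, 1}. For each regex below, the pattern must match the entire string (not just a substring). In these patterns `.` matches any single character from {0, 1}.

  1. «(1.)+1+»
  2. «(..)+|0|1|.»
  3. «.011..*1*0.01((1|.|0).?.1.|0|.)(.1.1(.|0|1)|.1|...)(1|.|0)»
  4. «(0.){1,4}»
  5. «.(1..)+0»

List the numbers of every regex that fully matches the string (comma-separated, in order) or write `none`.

2, 3

1 → no match — must end with "1"
2 → match
3 → match
4 → no match — must start with "0"
5 → no match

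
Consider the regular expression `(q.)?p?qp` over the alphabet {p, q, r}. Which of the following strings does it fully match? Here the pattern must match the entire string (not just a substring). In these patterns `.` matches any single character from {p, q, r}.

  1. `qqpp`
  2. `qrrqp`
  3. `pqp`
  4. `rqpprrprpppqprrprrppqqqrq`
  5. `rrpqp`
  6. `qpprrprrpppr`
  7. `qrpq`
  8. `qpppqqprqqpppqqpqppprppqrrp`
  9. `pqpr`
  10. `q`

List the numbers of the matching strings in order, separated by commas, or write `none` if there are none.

3

1. `qqpp` → no match — must end with `qp`
2. `qrrqp` → no match
3. `pqp` → match
4 → no match — must end with `qp`
5. `rrpqp` → no match
6. `qpprrprrpppr` → no match — must end with `qp`
7. `qrpq` → no match — must end with `qp`
8 → no match — must end with `qp`
9. `pqpr` → no match — must end with `qp`
10. `q` → no match — must end with `qp`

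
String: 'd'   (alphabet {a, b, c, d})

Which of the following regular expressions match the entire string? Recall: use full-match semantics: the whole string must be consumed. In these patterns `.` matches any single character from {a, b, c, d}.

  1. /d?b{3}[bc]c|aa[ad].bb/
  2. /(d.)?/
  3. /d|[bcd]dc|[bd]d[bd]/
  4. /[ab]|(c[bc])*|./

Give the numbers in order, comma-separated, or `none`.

1 → no match
2 → no match
3 → match
4 → match

3, 4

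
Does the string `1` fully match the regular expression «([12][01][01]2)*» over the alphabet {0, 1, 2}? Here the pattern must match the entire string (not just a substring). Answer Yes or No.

No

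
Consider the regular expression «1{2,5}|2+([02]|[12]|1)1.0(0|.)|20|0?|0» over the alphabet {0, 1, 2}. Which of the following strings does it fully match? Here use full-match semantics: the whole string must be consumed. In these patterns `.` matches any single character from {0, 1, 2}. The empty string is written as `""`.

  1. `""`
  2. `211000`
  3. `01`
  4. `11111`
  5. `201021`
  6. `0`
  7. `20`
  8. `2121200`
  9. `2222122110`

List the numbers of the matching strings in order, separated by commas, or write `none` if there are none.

1 → match
2 → match
3 → no match
4 → match
5 → no match
6 → match
7 → match
8 → no match
9 → no match

1, 2, 4, 6, 7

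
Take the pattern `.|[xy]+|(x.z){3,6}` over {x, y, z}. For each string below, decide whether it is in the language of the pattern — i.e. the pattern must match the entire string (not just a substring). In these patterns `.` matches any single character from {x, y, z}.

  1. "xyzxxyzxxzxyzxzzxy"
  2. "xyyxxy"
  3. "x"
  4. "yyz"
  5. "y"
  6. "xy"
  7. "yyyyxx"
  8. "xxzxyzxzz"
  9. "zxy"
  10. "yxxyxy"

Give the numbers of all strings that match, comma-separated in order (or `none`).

1 → no match
2 → match
3 → match
4 → no match
5 → match
6 → match
7 → match
8 → match
9 → no match
10 → match

2, 3, 5, 6, 7, 8, 10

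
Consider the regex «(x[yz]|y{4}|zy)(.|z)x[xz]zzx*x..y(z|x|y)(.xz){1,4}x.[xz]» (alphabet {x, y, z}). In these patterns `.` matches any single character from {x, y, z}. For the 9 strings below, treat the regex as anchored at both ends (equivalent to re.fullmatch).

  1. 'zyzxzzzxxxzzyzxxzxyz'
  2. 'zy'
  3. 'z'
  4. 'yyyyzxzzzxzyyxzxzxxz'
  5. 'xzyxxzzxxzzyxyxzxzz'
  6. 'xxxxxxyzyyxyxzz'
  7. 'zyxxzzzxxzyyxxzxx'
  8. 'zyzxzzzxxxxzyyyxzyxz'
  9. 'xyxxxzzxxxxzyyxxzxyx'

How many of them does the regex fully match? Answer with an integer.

1 → match
2 → no match
3 → no match
4 → match
5 → match
6 → no match
7 → no match
8 → no match
9 → match
Total matched: 4

4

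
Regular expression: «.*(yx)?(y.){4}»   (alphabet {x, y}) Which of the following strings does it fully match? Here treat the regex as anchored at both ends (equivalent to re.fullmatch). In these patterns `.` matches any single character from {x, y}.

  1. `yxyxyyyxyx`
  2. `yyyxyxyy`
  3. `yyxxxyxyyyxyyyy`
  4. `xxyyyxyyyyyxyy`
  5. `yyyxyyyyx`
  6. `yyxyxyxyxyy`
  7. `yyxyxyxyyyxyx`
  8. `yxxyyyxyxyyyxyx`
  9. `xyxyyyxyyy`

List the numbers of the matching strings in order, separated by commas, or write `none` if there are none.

1, 2, 3, 4, 6, 7, 8

1 → match
2 → match
3 → match
4 → match
5 → no match
6 → match
7 → match
8 → match
9 → no match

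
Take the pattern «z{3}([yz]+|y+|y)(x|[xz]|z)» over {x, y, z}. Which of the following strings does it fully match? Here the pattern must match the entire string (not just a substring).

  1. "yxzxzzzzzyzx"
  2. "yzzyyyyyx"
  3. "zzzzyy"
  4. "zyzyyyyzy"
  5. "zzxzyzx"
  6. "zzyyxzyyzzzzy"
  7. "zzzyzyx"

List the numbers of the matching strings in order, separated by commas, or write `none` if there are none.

1 → no match — must start with "z"
2 → no match — must start with "z"
3 → no match
4 → no match
5 → no match
6 → no match
7 → match

7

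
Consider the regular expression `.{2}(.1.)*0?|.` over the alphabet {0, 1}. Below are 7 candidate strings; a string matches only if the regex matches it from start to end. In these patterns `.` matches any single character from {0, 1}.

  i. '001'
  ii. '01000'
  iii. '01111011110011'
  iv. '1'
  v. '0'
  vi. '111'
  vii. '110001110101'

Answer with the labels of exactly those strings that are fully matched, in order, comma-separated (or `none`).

iii, iv, v

i. '001' → no match
ii. '01000' → no match
iii → match
iv. '1' → match
v. '0' → match
vi. '111' → no match
vii. '110001110101' → no match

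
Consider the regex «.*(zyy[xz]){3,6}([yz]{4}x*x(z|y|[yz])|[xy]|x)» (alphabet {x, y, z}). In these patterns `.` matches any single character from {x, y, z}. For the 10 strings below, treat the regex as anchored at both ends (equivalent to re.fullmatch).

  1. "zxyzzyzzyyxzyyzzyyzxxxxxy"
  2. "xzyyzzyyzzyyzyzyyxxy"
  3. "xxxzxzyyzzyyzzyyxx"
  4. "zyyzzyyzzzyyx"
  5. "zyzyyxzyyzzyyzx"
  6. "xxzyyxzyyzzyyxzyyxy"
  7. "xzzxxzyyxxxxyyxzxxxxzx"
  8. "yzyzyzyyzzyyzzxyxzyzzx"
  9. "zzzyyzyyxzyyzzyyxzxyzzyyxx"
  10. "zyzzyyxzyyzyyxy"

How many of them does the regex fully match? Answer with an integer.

4

1 → no match
2 → match
3 → match
4 → no match
5 → match
6 → match
7 → no match
8 → no match
9 → no match
10 → no match
Total matched: 4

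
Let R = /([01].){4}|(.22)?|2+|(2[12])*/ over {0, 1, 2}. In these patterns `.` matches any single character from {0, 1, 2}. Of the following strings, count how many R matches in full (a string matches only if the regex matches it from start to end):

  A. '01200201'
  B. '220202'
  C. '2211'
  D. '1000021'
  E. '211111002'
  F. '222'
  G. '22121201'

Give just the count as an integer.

A → no match
B → no match
C → no match
D → no match
E → no match
F → match
G → no match
Total matched: 1

1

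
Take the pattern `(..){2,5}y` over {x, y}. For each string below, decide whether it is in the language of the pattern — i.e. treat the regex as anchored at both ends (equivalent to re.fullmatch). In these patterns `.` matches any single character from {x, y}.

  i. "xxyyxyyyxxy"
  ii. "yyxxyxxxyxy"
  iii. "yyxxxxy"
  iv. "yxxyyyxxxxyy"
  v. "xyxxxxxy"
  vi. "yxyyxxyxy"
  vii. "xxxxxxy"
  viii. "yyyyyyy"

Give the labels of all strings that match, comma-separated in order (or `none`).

i → match
ii → match
iii → match
iv → no match
v → no match
vi → match
vii → match
viii → match

i, ii, iii, vi, vii, viii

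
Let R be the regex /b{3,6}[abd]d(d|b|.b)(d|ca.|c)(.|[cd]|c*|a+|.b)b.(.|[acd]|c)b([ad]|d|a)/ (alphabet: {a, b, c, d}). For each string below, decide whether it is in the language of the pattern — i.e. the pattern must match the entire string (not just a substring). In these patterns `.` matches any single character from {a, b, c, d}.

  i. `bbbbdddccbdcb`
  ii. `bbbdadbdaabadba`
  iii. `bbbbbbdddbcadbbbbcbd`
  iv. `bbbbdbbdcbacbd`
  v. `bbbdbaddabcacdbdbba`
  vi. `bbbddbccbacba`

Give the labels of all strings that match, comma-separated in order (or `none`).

iii, iv, vi

i → no match
ii → no match
iii → match
iv → match
v → no match
vi → match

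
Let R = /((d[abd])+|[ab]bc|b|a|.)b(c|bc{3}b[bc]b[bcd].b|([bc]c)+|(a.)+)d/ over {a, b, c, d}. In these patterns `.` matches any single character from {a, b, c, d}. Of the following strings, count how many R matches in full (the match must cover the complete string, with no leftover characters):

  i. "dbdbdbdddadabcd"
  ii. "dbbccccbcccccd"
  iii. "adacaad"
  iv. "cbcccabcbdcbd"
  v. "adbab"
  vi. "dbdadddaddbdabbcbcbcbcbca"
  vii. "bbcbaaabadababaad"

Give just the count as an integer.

i → match
ii → match
iii → no match
iv → no match
v → no match — must end with "d"
vi → no match — must end with "d"
vii → match
Total matched: 3

3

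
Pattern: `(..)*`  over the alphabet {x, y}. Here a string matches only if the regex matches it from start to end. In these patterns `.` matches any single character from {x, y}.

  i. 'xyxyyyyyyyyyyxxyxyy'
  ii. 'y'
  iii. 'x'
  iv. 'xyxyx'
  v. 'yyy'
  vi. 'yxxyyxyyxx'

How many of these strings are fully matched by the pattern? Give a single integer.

1

i → no match
ii → no match
iii → no match
iv → no match
v → no match
vi → match
Total matched: 1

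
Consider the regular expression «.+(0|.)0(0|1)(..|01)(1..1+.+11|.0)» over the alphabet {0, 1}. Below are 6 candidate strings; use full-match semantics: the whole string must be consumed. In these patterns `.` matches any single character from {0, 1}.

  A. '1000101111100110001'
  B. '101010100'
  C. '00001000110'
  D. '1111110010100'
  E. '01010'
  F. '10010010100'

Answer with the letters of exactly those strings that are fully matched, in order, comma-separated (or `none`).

A → no match
B → match
C → match
D → match
E → no match
F → match

B, C, D, F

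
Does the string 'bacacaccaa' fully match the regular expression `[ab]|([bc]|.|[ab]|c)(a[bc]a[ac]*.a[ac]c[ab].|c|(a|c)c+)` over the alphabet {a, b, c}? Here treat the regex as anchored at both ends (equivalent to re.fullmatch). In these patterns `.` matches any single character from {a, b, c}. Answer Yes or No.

Yes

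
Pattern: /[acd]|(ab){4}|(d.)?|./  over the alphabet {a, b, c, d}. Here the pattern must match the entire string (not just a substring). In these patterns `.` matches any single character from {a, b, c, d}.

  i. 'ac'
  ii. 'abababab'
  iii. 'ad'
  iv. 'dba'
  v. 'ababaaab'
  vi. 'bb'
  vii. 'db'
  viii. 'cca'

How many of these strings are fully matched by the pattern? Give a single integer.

2

i → no match
ii → match
iii → no match
iv → no match
v → no match
vi → no match
vii → match
viii → no match
Total matched: 2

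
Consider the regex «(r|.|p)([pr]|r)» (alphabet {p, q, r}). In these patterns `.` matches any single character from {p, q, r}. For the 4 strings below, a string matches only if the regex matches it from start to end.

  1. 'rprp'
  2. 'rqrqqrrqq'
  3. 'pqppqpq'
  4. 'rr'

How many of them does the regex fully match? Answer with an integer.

1

1 → no match
2 → no match
3 → no match
4 → match
Total matched: 1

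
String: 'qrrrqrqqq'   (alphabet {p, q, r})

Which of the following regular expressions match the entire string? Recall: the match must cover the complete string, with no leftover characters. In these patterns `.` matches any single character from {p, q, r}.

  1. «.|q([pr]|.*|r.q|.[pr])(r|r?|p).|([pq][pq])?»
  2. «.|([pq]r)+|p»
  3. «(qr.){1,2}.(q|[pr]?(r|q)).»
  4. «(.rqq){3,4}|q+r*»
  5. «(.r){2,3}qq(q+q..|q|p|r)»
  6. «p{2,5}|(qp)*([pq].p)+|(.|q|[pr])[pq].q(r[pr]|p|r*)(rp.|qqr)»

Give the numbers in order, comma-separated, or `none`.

1 → match
2 → no match
3 → no match
4 → no match
5 → match
6 → no match

1, 5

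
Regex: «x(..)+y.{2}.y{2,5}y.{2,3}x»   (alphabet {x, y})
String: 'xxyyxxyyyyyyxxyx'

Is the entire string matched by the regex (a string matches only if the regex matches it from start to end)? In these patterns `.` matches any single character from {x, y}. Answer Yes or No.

Yes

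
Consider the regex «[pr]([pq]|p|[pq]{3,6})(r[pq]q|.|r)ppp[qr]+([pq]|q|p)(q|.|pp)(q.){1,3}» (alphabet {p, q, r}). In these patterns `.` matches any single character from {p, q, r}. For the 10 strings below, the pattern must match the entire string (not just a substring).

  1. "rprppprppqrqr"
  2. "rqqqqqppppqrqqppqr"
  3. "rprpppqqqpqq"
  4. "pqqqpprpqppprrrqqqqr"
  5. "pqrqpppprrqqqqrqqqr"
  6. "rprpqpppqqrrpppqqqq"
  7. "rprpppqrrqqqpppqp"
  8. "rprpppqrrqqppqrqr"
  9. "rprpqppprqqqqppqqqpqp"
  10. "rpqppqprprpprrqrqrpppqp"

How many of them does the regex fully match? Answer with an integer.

8

1 → match
2 → match
3 → match
4 → match
5 → no match
6 → match
7 → match
8 → match
9 → match
10 → no match
Total matched: 8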